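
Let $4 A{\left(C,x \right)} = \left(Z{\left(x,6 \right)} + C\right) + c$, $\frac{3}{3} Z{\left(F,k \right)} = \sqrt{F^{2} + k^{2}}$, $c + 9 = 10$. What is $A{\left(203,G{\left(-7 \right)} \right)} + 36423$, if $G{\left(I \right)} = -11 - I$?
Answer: $36474 + \frac{\sqrt{13}}{2} \approx 36476.0$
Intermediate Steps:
$c = 1$ ($c = -9 + 10 = 1$)
$Z{\left(F,k \right)} = \sqrt{F^{2} + k^{2}}$
$A{\left(C,x \right)} = \frac{1}{4} + \frac{C}{4} + \frac{\sqrt{36 + x^{2}}}{4}$ ($A{\left(C,x \right)} = \frac{\left(\sqrt{x^{2} + 6^{2}} + C\right) + 1}{4} = \frac{\left(\sqrt{x^{2} + 36} + C\right) + 1}{4} = \frac{\left(\sqrt{36 + x^{2}} + C\right) + 1}{4} = \frac{\left(C + \sqrt{36 + x^{2}}\right) + 1}{4} = \frac{1 + C + \sqrt{36 + x^{2}}}{4} = \frac{1}{4} + \frac{C}{4} + \frac{\sqrt{36 + x^{2}}}{4}$)
$A{\left(203,G{\left(-7 \right)} \right)} + 36423 = \left(\frac{1}{4} + \frac{1}{4} \cdot 203 + \frac{\sqrt{36 + \left(-11 - -7\right)^{2}}}{4}\right) + 36423 = \left(\frac{1}{4} + \frac{203}{4} + \frac{\sqrt{36 + \left(-11 + 7\right)^{2}}}{4}\right) + 36423 = \left(\frac{1}{4} + \frac{203}{4} + \frac{\sqrt{36 + \left(-4\right)^{2}}}{4}\right) + 36423 = \left(\frac{1}{4} + \frac{203}{4} + \frac{\sqrt{36 + 16}}{4}\right) + 36423 = \left(\frac{1}{4} + \frac{203}{4} + \frac{\sqrt{52}}{4}\right) + 36423 = \left(\frac{1}{4} + \frac{203}{4} + \frac{2 \sqrt{13}}{4}\right) + 36423 = \left(\frac{1}{4} + \frac{203}{4} + \frac{\sqrt{13}}{2}\right) + 36423 = \left(51 + \frac{\sqrt{13}}{2}\right) + 36423 = 36474 + \frac{\sqrt{13}}{2}$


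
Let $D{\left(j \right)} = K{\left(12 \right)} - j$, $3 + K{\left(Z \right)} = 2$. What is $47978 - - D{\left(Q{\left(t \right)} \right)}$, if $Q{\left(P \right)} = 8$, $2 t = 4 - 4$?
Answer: $47969$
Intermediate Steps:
$t = 0$ ($t = \frac{4 - 4}{2} = \frac{1}{2} \cdot 0 = 0$)
$K{\left(Z \right)} = -1$ ($K{\left(Z \right)} = -3 + 2 = -1$)
$D{\left(j \right)} = -1 - j$
$47978 - - D{\left(Q{\left(t \right)} \right)} = 47978 - - (-1 - 8) = 47978 - \left(-1\right) \left(-9\right) = 47978 - 9 = 47969$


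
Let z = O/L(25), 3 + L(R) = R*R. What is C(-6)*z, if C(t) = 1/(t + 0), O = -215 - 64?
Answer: 93/1244 ≈ 0.074759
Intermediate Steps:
O = -279
L(R) = -3 + R² (L(R) = -3 + R*R = -3 + R²)
C(t) = 1/t
z = -279/622 (z = -279/(-3 + 25²) = -279/(-3 + 625) = -279/622 ≈ -0.44855)
C(-6)*z = -279/622/(-6) = -⅙*(-279/622) = 93/1244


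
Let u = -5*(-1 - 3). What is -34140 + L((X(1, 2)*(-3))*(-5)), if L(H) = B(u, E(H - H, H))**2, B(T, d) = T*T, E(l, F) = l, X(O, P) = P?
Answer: 125860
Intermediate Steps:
u = 20 (u = -5*(-4) = 20)
B(T, d) = T**2
L(H) = 160000 (L(H) = (20**2)**2 = 400**2 = 160000)
-34140 + L((X(1, 2)*(-3))*(-5)) = -34140 + 160000 = 125860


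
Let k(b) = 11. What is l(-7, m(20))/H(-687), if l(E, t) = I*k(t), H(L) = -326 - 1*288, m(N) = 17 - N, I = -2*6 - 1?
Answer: 143/614 ≈ 0.23290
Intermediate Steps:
I = -13 (I = -12 - 1 = -13)
H(L) = -614 (H(L) = -326 - 288 = -614)
l(E, t) = -143 (l(E, t) = -13*11 = -143)
l(-7, m(20))/H(-687) = -143/(-614) = -143*(-1/614) = 143/614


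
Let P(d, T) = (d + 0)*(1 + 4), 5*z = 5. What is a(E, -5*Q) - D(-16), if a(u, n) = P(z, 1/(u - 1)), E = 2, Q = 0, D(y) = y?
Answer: 21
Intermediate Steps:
z = 1 (z = (⅕)*5 = 1)
P(d, T) = 5*d (P(d, T) = d*5 = 5*d)
a(u, n) = 5 (a(u, n) = 5*1 = 5)
a(E, -5*Q) - D(-16) = 5 - 1*(-16) = 5 + 16 = 21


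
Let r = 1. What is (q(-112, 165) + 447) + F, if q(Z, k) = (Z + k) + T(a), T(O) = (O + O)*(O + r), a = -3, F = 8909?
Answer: 9421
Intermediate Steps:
T(O) = 2*O*(1 + O) (T(O) = (O + O)*(O + 1) = (2*O)*(1 + O) = 2*O*(1 + O))
q(Z, k) = 12 + Z + k (q(Z, k) = (Z + k) + 2*(-3)*(1 - 3) = (Z + k) + 2*(-3)*(-2) = (Z + k) + 12 = 12 + Z + k)
(q(-112, 165) + 447) + F = ((12 - 112 + 165) + 447) + 8909 = (65 + 447) + 8909 = 512 + 8909 = 9421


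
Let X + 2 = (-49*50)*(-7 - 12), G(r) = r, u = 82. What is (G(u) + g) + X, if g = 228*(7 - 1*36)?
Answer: 40018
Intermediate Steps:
X = 46548 (X = -2 + (-49*50)*(-7 - 12) = -2 - 2450*(-19) = -2 + 46550 = 46548)
g = -6612 (g = 228*(7 - 36) = 228*(-29) = -6612)
(G(u) + g) + X = (82 - 6612) + 46548 = -6530 + 46548 = 40018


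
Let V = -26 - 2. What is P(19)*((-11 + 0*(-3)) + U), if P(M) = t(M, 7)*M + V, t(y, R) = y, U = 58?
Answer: 15651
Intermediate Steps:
V = -28
P(M) = -28 + M**2 (P(M) = M*M - 28 = M**2 - 28 = -28 + M**2)
P(19)*((-11 + 0*(-3)) + U) = (-28 + 19**2)*((-11 + 0*(-3)) + 58) = (-28 + 361)*((-11 + 0) + 58) = 333*(-11 + 58) = 333*47 = 15651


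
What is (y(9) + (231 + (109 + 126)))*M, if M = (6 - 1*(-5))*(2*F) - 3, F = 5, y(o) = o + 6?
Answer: 51467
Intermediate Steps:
y(o) = 6 + o
M = 107 (M = (6 - 1*(-5))*(2*5) - 3 = (6 + 5)*10 - 3 = 11*10 - 3 = 110 - 3 = 107)
(y(9) + (231 + (109 + 126)))*M = ((6 + 9) + (231 + (109 + 126)))*107 = (15 + (231 + 235))*107 = (15 + 466)*107 = 481*107 = 51467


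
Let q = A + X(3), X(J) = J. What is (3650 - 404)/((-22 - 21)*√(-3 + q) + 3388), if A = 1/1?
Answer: 1082/1115 ≈ 0.97040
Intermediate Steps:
A = 1
q = 4 (q = 1 + 3 = 4)
(3650 - 404)/((-22 - 21)*√(-3 + q) + 3388) = (3650 - 404)/((-22 - 21)*√(-3 + 4) + 3388) = 3246/(-43*√1 + 3388) = 3246/(-43*1 + 3388) = 3246/(-43 + 3388) = 3246/3345 = 3246*(1/3345) = 1082/1115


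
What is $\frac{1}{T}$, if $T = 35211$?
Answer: $\frac{1}{35211} \approx 2.84 \cdot 10^{-5}$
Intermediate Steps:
$\frac{1}{T} = \frac{1}{35211}$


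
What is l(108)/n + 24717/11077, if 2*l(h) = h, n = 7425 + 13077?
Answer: 2562354/1146973 ≈ 2.2340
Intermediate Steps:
n = 20502
l(h) = h/2
l(108)/n + 24717/11077 = ((½)*108)/20502 + 24717/11077 = 54*(1/20502) + 24717*(1/11077) = 3/1139 + 2247/1007 = 2562354/1146973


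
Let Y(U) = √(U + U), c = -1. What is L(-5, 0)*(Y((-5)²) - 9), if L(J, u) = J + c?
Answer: 54 - 30*√2 ≈ 11.574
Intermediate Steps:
L(J, u) = -1 + J (L(J, u) = J - 1 = -1 + J)
Y(U) = √2*√U (Y(U) = √(2*U) = √2*√U)
L(-5, 0)*(Y((-5)²) - 9) = (-1 - 5)*(√2*√((-5)²) - 9) = -6*(√2*√25 - 9) = -6*(√2*5 - 9) = -6*(5*√2 - 9) = -6*(-9 + 5*√2) = 54 - 30*√2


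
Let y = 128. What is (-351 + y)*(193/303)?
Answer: -43039/303 ≈ -142.04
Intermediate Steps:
(-351 + y)*(193/303) = (-351 + 128)*(193/303) = -43039/303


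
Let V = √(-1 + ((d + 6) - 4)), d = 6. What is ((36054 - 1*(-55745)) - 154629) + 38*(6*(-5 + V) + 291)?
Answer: -52912 + 228*√7 ≈ -52309.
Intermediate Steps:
V = √7 (V = √(-1 + ((6 + 6) - 4)) = √(-1 + (12 - 4)) = √(-1 + 8) = √7 ≈ 2.6458)
((36054 - 1*(-55745)) - 154629) + 38*(6*(-5 + V) + 291) = ((36054 - 1*(-55745)) - 154629) + 38*(6*(-5 + √7) + 291) = ((36054 + 55745) - 154629) + 38*((-30 + 6*√7) + 291) = (91799 - 154629) + 38*(261 + 6*√7) = -62830 + (9918 + 228*√7) = -52912 + 228*√7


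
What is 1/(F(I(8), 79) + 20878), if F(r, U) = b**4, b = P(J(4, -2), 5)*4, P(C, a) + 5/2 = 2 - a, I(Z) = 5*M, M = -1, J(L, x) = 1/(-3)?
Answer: 1/255134 ≈ 3.9195e-6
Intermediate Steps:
J(L, x) = -1/3
I(Z) = -5 (I(Z) = 5*(-1) = -5)
P(C, a) = -1/2 - a (P(C, a) = -5/2 + (2 - a) = -1/2 - a)
b = -22 (b = (-1/2 - 1*5)*4 = (-1/2 - 5)*4 = -11/2*4 = -22)
F(r, U) = 234256 (F(r, U) = (-22)**4 = 234256)
1/(F(I(8), 79) + 20878) = 1/(234256 + 20878) = 1/255134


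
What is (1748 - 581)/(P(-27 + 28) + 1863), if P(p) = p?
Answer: 1167/1864 ≈ 0.62607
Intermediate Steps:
(1748 - 581)/(P(-27 + 28) + 1863) = (1748 - 581)/((-27 + 28) + 1863) = 1167/(1 + 1863) = 1167/1864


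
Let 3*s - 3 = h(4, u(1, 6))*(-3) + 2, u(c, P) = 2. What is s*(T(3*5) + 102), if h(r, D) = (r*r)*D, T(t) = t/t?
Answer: -9373/3 ≈ -3124.3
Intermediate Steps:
T(t) = 1
h(r, D) = D*r² (h(r, D) = r²*D = D*r²)
s = -91/3 (s = 1 + ((2*4²)*(-3) + 2)/3 = 1 + ((2*16)*(-3) + 2)/3 = 1 + (32*(-3) + 2)/3 = 1 + (-96 + 2)/3 = 1 + (⅓)*(-94) = 1 - 94/3 = -91/3 ≈ -30.333)
s*(T(3*5) + 102) = -91*(1 + 102)/3 = -91/3*103 = -9373/3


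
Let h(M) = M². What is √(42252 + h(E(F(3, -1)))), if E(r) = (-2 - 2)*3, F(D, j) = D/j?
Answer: 2*√10599 ≈ 205.90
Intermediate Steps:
E(r) = -12 (E(r) = -4*3 = -12)
√(42252 + h(E(F(3, -1)))) = √(42252 + (-12)²) = √(42252 + 144) = √42396 = 2*√10599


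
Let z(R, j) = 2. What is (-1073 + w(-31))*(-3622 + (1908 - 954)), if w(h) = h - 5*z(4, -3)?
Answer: 2972152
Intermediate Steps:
w(h) = -10 + h (w(h) = h - 5*2 = h - 10 = -10 + h)
(-1073 + w(-31))*(-3622 + (1908 - 954)) = (-1073 + (-10 - 31))*(-3622 + (1908 - 954)) = (-1073 - 41)*(-3622 + 954) = -1114*(-2668) = 2972152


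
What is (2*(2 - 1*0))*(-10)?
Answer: -40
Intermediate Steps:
(2*(2 - 1*0))*(-10) = (2*(2 + 0))*(-10) = (2*2)*(-10) = 4*(-10) = -40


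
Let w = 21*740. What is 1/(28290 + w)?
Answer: 1/43830 ≈ 2.2815e-5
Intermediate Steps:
w = 15540
1/(28290 + w) = 1/(28290 + 15540) = 1/43830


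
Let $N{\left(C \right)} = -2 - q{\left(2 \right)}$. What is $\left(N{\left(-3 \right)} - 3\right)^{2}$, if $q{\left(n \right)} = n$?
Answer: $49$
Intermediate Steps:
$N{\left(C \right)} = -4$ ($N{\left(C \right)} = -2 - 2 = -4$)
$\left(N{\left(-3 \right)} - 3\right)^{2} = \left(-4 - 3\right)^{2} = \left(-7\right)^{2} = 49$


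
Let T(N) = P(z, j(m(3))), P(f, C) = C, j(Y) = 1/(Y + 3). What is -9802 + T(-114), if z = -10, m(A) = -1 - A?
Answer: -9803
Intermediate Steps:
j(Y) = 1/(3 + Y)
T(N) = -1 (T(N) = 1/(3 + (-1 - 1*3)) = 1/(3 + (-1 - 3)) = 1/(3 - 4) = 1/(-1) = -1)
-9802 + T(-114) = -9802 - 1 = -9803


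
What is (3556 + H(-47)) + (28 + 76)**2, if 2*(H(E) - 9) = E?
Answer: 28715/2 ≈ 14358.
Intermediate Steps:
H(E) = 9 + E/2
(3556 + H(-47)) + (28 + 76)**2 = (3556 + (9 + (1/2)*(-47))) + (28 + 76)**2 = (3556 + (9 - 47/2)) + 104**2 = (3556 - 29/2) + 10816 = 7083/2 + 10816 = 28715/2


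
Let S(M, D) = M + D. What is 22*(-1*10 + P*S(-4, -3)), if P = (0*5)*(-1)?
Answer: -220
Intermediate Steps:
S(M, D) = D + M
P = 0 (P = 0*(-1) = 0)
22*(-1*10 + P*S(-4, -3)) = 22*(-1*10 + 0*(-3 - 4)) = 22*(-10 + 0*(-7)) = 22*(-10 + 0) = 22*(-10) = -220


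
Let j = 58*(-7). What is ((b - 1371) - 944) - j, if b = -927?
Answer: -2836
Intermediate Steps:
j = -406
((b - 1371) - 944) - j = ((-927 - 1371) - 944) - 1*(-406) = (-2298 - 944) + 406 = -3242 + 406 = -2836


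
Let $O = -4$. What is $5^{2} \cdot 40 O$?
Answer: $-4000$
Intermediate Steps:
$5^{2} \cdot 40 O = 5^{2} \cdot 40 \left(-4\right) = 25 \cdot 40 \left(-4\right) = 1000 \left(-4\right) = -4000$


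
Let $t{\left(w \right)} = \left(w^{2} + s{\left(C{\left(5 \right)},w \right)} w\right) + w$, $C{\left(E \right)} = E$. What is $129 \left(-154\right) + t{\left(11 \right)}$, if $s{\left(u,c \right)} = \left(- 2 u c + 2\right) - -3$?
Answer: $-20889$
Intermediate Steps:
$s{\left(u,c \right)} = 5 - 2 c u$ ($s{\left(u,c \right)} = \left(- 2 c u + 2\right) + 3 = \left(2 - 2 c u\right) + 3 = 5 - 2 c u$)
$t{\left(w \right)} = w + w^{2} + w \left(5 - 10 w\right)$ ($t{\left(w \right)} = \left(w^{2} + \left(5 - 2 w 5\right) w\right) + w = \left(w^{2} + \left(5 - 10 w\right) w\right) + w = \left(w^{2} + w \left(5 - 10 w\right)\right) + w = w + w^{2} + w \left(5 - 10 w\right)$)
$129 \left(-154\right) + t{\left(11 \right)} = 129 \left(-154\right) + 3 \cdot 11 \left(2 - 33\right) = -19866 + 3 \cdot 11 \left(2 - 33\right) = -19866 + 3 \cdot 11 \left(-31\right) = -19866 - 1023 = -20889$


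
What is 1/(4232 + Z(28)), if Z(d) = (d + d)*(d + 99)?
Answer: 1/11344 ≈ 8.8152e-5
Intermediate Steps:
Z(d) = 2*d*(99 + d) (Z(d) = (2*d)*(99 + d) = 2*d*(99 + d))
1/(4232 + Z(28)) = 1/(4232 + 2*28*(99 + 28)) = 1/(4232 + 2*28*127) = 1/(4232 + 7112) = 1/11344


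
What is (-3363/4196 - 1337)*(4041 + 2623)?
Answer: -9351949390/1049 ≈ -8.9151e+6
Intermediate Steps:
(-3363/4196 - 1337)*(4041 + 2623) = (-3363*1/4196 - 1337)*6664 = (-3363/4196 - 1337)*6664 = -5613415/4196*6664 = -9351949390/1049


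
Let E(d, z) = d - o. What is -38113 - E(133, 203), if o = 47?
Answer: -38199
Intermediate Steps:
E(d, z) = -47 + d (E(d, z) = d - 1*47 = d - 47 = -47 + d)
-38113 - E(133, 203) = -38113 - (-47 + 133) = -38113 - 1*86 = -38113 - 86 = -38199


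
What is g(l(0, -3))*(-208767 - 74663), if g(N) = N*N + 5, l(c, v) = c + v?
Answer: -3968020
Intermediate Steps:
g(N) = 5 + N**2 (g(N) = N**2 + 5 = 5 + N**2)
g(l(0, -3))*(-208767 - 74663) = (5 + (0 - 3)**2)*(-208767 - 74663) = (5 + (-3)**2)*(-283430) = (5 + 9)*(-283430) = 14*(-283430) = -3968020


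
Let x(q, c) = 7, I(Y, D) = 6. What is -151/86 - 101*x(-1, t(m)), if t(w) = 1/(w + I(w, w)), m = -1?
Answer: -60953/86 ≈ -708.76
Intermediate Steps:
t(w) = 1/(6 + w) (t(w) = 1/(w + 6) = 1/(6 + w))
-151/86 - 101*x(-1, t(m)) = -151/86 - 101*7 = -151*1/86 - 707 = -151/86 - 707 = -60953/86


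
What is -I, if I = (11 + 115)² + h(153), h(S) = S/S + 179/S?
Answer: -2429360/153 ≈ -15878.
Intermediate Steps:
h(S) = 1 + 179/S
I = 2429360/153 (I = (11 + 115)² + (179 + 153)/153 = 126² + (1/153)*332 = 15876 + 332/153 = 2429360/153 ≈ 15878.)
-I = -1*2429360/153 = -2429360/153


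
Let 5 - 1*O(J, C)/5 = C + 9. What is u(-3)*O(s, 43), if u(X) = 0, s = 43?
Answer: 0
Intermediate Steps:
O(J, C) = -20 - 5*C (O(J, C) = 25 - 5*(C + 9) = 25 - 5*(9 + C) = 25 + (-45 - 5*C) = -20 - 5*C)
u(-3)*O(s, 43) = 0*(-20 - 5*43) = 0*(-20 - 215) = 0*(-235) = 0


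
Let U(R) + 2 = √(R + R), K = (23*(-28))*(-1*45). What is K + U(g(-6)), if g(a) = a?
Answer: 28978 + 2*I*√3 ≈ 28978.0 + 3.4641*I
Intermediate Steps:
K = 28980 (K = -644*(-45) = 28980)
U(R) = -2 + √2*√R (U(R) = -2 + √(R + R) = -2 + √(2*R) = -2 + √2*√R)
K + U(g(-6)) = 28980 + (-2 + √2*√(-6)) = 28980 + (-2 + √2*(I*√6)) = 28980 + (-2 + 2*I*√3) = 28978 + 2*I*√3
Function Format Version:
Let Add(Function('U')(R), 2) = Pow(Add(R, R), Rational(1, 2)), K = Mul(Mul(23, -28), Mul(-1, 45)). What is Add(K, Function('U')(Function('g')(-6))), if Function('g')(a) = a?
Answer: Add(28978, Mul(2, I, Pow(3, Rational(1, 2)))) ≈ Add(28978., Mul(3.4641, I))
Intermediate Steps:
K = 28980 (K = Mul(-644, -45) = 28980)
Function('U')(R) = Add(-2, Mul(Pow(2, Rational(1, 2)), Pow(R, Rational(1, 2)))) (Function('U')(R) = Add(-2, Pow(Add(R, R), Rational(1, 2))) = Add(-2, Pow(Mul(2, R), Rational(1, 2))) = Add(-2, Mul(Pow(2, Rational(1, 2)), Pow(R, Rational(1, 2)))))
Add(K, Function('U')(Function('g')(-6))) = Add(28980, Add(-2, Mul(Pow(2, Rational(1, 2)), Pow(-6, Rational(1, 2))))) = Add(28980, Add(-2, Mul(Pow(2, Rational(1, 2)), Mul(I, Pow(6, Rational(1, 2)))))) = Add(28980, Add(-2, Mul(2, I, Pow(3, Rational(1, 2))))) = Add(28978, Mul(2, I, Pow(3, Rational(1, 2))))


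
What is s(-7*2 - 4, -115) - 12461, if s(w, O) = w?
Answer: -12479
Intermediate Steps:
s(-7*2 - 4, -115) - 12461 = (-7*2 - 4) - 12461 = (-14 - 4) - 12461 = -18 - 12461 = -12479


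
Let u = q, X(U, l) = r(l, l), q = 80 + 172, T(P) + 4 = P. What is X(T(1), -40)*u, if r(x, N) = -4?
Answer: -1008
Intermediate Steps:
T(P) = -4 + P
q = 252
X(U, l) = -4
u = 252
X(T(1), -40)*u = -4*252 = -1008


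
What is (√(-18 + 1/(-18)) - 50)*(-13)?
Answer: 650 - 65*I*√26/6 ≈ 650.0 - 55.239*I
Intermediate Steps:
(√(-18 + 1/(-18)) - 50)*(-13) = (√(-18 - 1/18) - 50)*(-13) = (√(-325/18) - 50)*(-13) = (5*I*√26/6 - 50)*(-13) = (-50 + 5*I*√26/6)*(-13) = 650 - 65*I*√26/6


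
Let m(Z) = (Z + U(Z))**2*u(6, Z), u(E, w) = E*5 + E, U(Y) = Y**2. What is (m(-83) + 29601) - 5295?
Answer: 1667603202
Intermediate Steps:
u(E, w) = 6*E (u(E, w) = 5*E + E = 6*E)
m(Z) = 36*(Z + Z**2)**2 (m(Z) = (Z + Z**2)**2*(6*6) = (Z + Z**2)**2*36 = 36*(Z + Z**2)**2)
(m(-83) + 29601) - 5295 = (36*(-83)**2*(1 - 83)**2 + 29601) - 5295 = (36*6889*(-82)**2 + 29601) - 5295 = (36*6889*6724 + 29601) - 5295 = (1667578896 + 29601) - 5295 = 1667608497 - 5295 = 1667603202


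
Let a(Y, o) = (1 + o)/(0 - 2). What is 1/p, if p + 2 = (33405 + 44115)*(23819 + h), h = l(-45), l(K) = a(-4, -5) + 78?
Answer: 1/1852650478 ≈ 5.3977e-10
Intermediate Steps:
a(Y, o) = -½ - o/2 (a(Y, o) = (1 + o)/(-2) = (1 + o)*(-½) = -½ - o/2)
l(K) = 80 (l(K) = (-½ - ½*(-5)) + 78 = (-½ + 5/2) + 78 = 2 + 78 = 80)
h = 80
p = 1852650478 (p = -2 + (33405 + 44115)*(23819 + 80) = -2 + 77520*23899 = -2 + 1852650480 = 1852650478)
1/p = 1/1852650478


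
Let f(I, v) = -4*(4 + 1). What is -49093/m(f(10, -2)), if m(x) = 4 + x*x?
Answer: -49093/404 ≈ -121.52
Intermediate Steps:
f(I, v) = -20 (f(I, v) = -4*5 = -20)
m(x) = 4 + x²
-49093/m(f(10, -2)) = -49093/(4 + (-20)²) = -49093/(4 + 400) = -49093/404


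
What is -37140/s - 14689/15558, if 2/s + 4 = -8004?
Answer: 2313607761791/15558 ≈ 1.4871e+8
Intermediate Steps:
s = -1/4004 (s = 2/(-4 - 8004) = 2/(-8008) = 2*(-1/8008) = -1/4004 ≈ -0.00024975)
-37140/s - 14689/15558 = -37140/(-1/4004) - 14689/15558 = -37140*(-4004) - 14689*1/15558 = 148708560 - 14689/15558 = 2313607761791/15558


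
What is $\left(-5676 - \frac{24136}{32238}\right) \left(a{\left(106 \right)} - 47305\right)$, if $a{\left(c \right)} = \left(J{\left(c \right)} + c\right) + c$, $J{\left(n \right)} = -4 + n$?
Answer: $\frac{4299841532392}{16119} \approx 2.6676 \cdot 10^{8}$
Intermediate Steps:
$a{\left(c \right)} = -4 + 3 c$ ($a{\left(c \right)} = \left(\left(-4 + c\right) + c\right) + c = \left(-4 + 2 c\right) + c = -4 + 3 c$)
$\left(-5676 - \frac{24136}{32238}\right) \left(a{\left(106 \right)} - 47305\right) = \left(-5676 - \frac{24136}{32238}\right) \left(\left(-4 + 3 \cdot 106\right) - 47305\right) = \left(-5676 - \frac{12068}{16119}\right) \left(\left(-4 + 318\right) - 47305\right) = \left(-5676 - \frac{12068}{16119}\right) \left(314 - 47305\right) = \left(- \frac{91503512}{16119}\right) \left(-46991\right) = \frac{4299841532392}{16119}$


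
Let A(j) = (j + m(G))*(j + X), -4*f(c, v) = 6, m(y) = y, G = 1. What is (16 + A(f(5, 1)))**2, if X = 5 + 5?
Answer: 2209/16 ≈ 138.06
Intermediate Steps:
f(c, v) = -3/2 (f(c, v) = -1/4*6 = -3/2)
X = 10
A(j) = (1 + j)*(10 + j) (A(j) = (j + 1)*(j + 10) = (1 + j)*(10 + j))
(16 + A(f(5, 1)))**2 = (16 + (10 + (-3/2)**2 + 11*(-3/2)))**2 = (16 + (10 + 9/4 - 33/2))**2 = (16 - 17/4)**2 = (47/4)**2 = 2209/16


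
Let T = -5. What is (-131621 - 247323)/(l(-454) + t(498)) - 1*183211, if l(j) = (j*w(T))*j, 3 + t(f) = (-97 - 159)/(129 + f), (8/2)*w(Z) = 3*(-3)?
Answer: -13318477253509/72695071 ≈ -1.8321e+5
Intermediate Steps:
w(Z) = -9/4 (w(Z) = (3*(-3))/4 = (1/4)*(-9) = -9/4)
t(f) = -3 - 256/(129 + f) (t(f) = -3 + (-97 - 159)/(129 + f) = -3 - 256/(129 + f))
l(j) = -9*j**2/4 (l(j) = (j*(-9/4))*j = (-9*j/4)*j = -9*j**2/4)
(-131621 - 247323)/(l(-454) + t(498)) - 1*183211 = (-131621 - 247323)/(-9/4*(-454)**2 + (-643 - 3*498)/(129 + 498)) - 1*183211 = -378944/(-9/4*206116 + (-643 - 1494)/627) - 183211 = -378944/(-463761 + (1/627)*(-2137)) - 183211 = -378944/(-463761 - 2137/627) - 183211 = -378944/(-290780284/627) - 183211 = -378944*(-627/290780284) - 183211 = 59399472/72695071 - 183211 = -13318477253509/72695071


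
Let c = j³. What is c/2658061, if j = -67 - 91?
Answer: -3944312/2658061 ≈ -1.4839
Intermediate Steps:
j = -158
c = -3944312 (c = (-158)³ = -3944312)
c/2658061 = -3944312/2658061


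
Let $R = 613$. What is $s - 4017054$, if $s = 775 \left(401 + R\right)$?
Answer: $-3231204$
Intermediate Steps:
$s = 785850$ ($s = 775 \left(401 + 613\right) = 775 \cdot 1014 = 785850$)
$s - 4017054 = 785850 - 4017054 = -3231204$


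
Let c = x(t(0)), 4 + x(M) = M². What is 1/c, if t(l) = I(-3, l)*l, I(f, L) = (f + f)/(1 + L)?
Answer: -¼ ≈ -0.25000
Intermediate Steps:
I(f, L) = 2*f/(1 + L) (I(f, L) = (2*f)/(1 + L) = 2*f/(1 + L))
t(l) = -6*l/(1 + l) (t(l) = (2*(-3)/(1 + l))*l = (-6/(1 + l))*l = -6*l/(1 + l))
x(M) = -4 + M²
c = -4 (c = -4 + (-6*0/(1 + 0))² = -4 + (-6*0/1)² = -4 + (-6*0*1)² = -4 + 0² = -4 + 0 = -4)
1/c = 1/(-4) = -¼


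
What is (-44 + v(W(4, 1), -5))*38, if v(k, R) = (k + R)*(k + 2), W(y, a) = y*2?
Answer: -532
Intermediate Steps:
W(y, a) = 2*y
v(k, R) = (2 + k)*(R + k) (v(k, R) = (R + k)*(2 + k) = (2 + k)*(R + k))
(-44 + v(W(4, 1), -5))*38 = (-44 + ((2*4)**2 + 2*(-5) + 2*(2*4) - 10*4))*38 = (-44 + (8**2 - 10 + 2*8 - 5*8))*38 = (-44 + (64 - 10 + 16 - 40))*38 = (-44 + 30)*38 = -14*38 = -532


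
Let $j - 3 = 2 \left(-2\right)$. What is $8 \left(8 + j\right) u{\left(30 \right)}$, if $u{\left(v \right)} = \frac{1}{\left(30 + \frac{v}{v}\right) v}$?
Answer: $\frac{28}{465} \approx 0.060215$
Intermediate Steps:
$j = -1$ ($j = 3 + 2 \left(-2\right) = 3 - 4 = -1$)
$u{\left(v \right)} = \frac{1}{31 v}$ ($u{\left(v \right)} = \frac{1}{\left(30 + 1\right) v} = \frac{1}{31 v}$)
$8 \left(8 + j\right) u{\left(30 \right)} = 8 \left(8 - 1\right) \frac{1}{31 \cdot 30} = 8 \cdot 7 \cdot \frac{1}{31} \cdot \frac{1}{30} = 56 \cdot \frac{1}{930} = \frac{28}{465}$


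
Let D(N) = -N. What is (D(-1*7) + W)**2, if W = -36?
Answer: 841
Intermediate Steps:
(D(-1*7) + W)**2 = (-(-1)*7 - 36)**2 = (-1*(-7) - 36)**2 = (7 - 36)**2 = (-29)**2 = 841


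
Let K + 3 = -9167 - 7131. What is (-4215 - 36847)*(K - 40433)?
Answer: 2329611508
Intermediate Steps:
K = -16301 (K = -3 + (-9167 - 7131) = -3 - 16298 = -16301)
(-4215 - 36847)*(K - 40433) = (-4215 - 36847)*(-16301 - 40433) = -41062*(-56734) = 2329611508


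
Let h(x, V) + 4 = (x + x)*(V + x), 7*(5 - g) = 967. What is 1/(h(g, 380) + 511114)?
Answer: 49/21823398 ≈ 2.2453e-6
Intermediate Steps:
g = -932/7 (g = 5 - 1/7*967 = 5 - 967/7 = -932/7 ≈ -133.14)
h(x, V) = -4 + 2*x*(V + x) (h(x, V) = -4 + (x + x)*(V + x) = -4 + (2*x)*(V + x) = -4 + 2*x*(V + x))
1/(h(g, 380) + 511114) = 1/((-4 + 2*(-932/7)**2 + 2*380*(-932/7)) + 511114) = 1/((-4 + 2*(868624/49) - 708320/7) + 511114) = 1/((-4 + 1737248/49 - 708320/7) + 511114) = 1/(-3221188/49 + 511114) = 1/(21823398/49) = 49/21823398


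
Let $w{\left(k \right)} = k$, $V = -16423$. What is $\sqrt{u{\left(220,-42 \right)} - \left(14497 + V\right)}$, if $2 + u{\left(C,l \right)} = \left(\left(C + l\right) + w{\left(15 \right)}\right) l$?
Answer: $i \sqrt{6182} \approx 78.626 i$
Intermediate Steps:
$u{\left(C,l \right)} = -2 + l \left(15 + C + l\right)$ ($u{\left(C,l \right)} = -2 + \left(\left(C + l\right) + 15\right) l = -2 + \left(15 + C + l\right) l = -2 + l \left(15 + C + l\right)$)
$\sqrt{u{\left(220,-42 \right)} - \left(14497 + V\right)} = \sqrt{\left(-2 + \left(-42\right)^{2} + 15 \left(-42\right) + 220 \left(-42\right)\right) - -1926} = \sqrt{\left(-2 + 1764 - 630 - 9240\right) + \left(-14497 + 16423\right)} = \sqrt{-8108 + 1926} = \sqrt{-6182} = i \sqrt{6182}$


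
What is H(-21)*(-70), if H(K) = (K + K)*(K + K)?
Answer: -123480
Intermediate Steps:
H(K) = 4*K² (H(K) = (2*K)*(2*K) = 4*K²)
H(-21)*(-70) = (4*(-21)²)*(-70) = (4*441)*(-70) = 1764*(-70) = -123480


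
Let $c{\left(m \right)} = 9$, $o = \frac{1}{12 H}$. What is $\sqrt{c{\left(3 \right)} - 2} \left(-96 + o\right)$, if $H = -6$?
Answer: $- \frac{6913 \sqrt{7}}{72} \approx -254.03$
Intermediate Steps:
$o = - \frac{1}{72}$ ($o = \frac{1}{12 \left(-6\right)} = \frac{1}{-72} = - \frac{1}{72} \approx -0.013889$)
$\sqrt{c{\left(3 \right)} - 2} \left(-96 + o\right) = \sqrt{9 - 2} \left(-96 - \frac{1}{72}\right) = \sqrt{7} \left(- \frac{6913}{72}\right) = - \frac{6913 \sqrt{7}}{72}$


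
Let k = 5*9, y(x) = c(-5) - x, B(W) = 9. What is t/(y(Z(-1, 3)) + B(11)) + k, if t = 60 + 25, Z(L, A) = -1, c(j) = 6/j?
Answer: 2405/44 ≈ 54.659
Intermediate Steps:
y(x) = -6/5 - x (y(x) = 6/(-5) - x = 6*(-⅕) - x = -6/5 - x)
k = 45
t = 85
t/(y(Z(-1, 3)) + B(11)) + k = 85/((-6/5 - 1*(-1)) + 9) + 45 = 85/((-6/5 + 1) + 9) + 45 = 85/(-⅕ + 9) + 45 = 85/(44/5) + 45 = 85*(5/44) + 45 = 425/44 + 45 = 2405/44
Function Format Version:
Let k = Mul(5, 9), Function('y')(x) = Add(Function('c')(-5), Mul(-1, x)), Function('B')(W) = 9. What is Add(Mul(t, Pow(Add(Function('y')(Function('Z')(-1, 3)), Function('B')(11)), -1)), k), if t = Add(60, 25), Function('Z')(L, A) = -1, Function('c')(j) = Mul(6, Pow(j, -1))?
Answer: Rational(2405, 44) ≈ 54.659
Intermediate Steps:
Function('y')(x) = Add(Rational(-6, 5), Mul(-1, x)) (Function('y')(x) = Add(Mul(6, Pow(-5, -1)), Mul(-1, x)) = Add(Mul(6, Rational(-1, 5)), Mul(-1, x)) = Add(Rational(-6, 5), Mul(-1, x)))
k = 45
t = 85
Add(Mul(t, Pow(Add(Function('y')(Function('Z')(-1, 3)), Function('B')(11)), -1)), k) = Add(Mul(85, Pow(Add(Add(Rational(-6, 5), Mul(-1, -1)), 9), -1)), 45) = Add(Mul(85, Pow(Add(Add(Rational(-6, 5), 1), 9), -1)), 45) = Add(Mul(85, Pow(Add(Rational(-1, 5), 9), -1)), 45) = Add(Mul(85, Pow(Rational(44, 5), -1)), 45) = Add(Mul(85, Rational(5, 44)), 45) = Add(Rational(425, 44), 45) = Rational(2405, 44)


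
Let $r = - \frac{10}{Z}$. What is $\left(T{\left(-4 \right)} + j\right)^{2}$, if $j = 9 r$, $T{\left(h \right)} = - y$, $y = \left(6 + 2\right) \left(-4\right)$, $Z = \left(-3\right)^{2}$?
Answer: $484$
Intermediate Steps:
$Z = 9$
$r = - \frac{10}{9} \approx -1.1111$
$y = -32$ ($y = 8 \left(-4\right) = -32$)
$T{\left(h \right)} = 32$ ($T{\left(h \right)} = \left(-1\right) \left(-32\right) = 32$)
$j = -10$ ($j = 9 \left(- \frac{10}{9}\right) = -10$)
$\left(T{\left(-4 \right)} + j\right)^{2} = \left(32 - 10\right)^{2} = 22^{2} = 484$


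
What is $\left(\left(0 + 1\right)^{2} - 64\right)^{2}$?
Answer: $3969$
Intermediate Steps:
$\left(\left(0 + 1\right)^{2} - 64\right)^{2} = \left(1^{2} - 64\right)^{2} = \left(1 - 64\right)^{2} = \left(-63\right)^{2} = 3969$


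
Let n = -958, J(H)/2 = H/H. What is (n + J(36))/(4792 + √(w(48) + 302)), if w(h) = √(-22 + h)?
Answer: -956/(4792 + √(302 + √26)) ≈ -0.19877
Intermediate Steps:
J(H) = 2 (J(H) = 2*(H/H) = 2*1 = 2)
(n + J(36))/(4792 + √(w(48) + 302)) = (-958 + 2)/(4792 + √(√(-22 + 48) + 302)) = -956/(4792 + √(√26 + 302)) = -956/(4792 + √(302 + √26))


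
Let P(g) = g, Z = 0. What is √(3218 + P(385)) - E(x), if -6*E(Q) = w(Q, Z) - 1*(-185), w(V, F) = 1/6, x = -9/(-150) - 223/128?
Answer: 1111/36 + √3603 ≈ 90.886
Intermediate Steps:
x = -5383/3200 (x = -9*(-1/150) - 223*1/128 = 3/50 - 223/128 = -5383/3200 ≈ -1.6822)
w(V, F) = ⅙
E(Q) = -1111/36 (E(Q) = -(⅙ - 1*(-185))/6 = -(⅙ + 185)/6 = -⅙*1111/6 = -1111/36)
√(3218 + P(385)) - E(x) = √(3218 + 385) - 1*(-1111/36) = √3603 + 1111/36 = 1111/36 + √3603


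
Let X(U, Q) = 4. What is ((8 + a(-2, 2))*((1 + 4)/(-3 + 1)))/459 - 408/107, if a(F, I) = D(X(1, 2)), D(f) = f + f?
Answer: -191552/49113 ≈ -3.9002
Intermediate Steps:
D(f) = 2*f
a(F, I) = 8 (a(F, I) = 2*4 = 8)
((8 + a(-2, 2))*((1 + 4)/(-3 + 1)))/459 - 408/107 = ((8 + 8)*((1 + 4)/(-3 + 1)))/459 - 408/107 = (16*(5/(-2)))*(1/459) - 408*1/107 = (16*(5*(-1/2)))*(1/459) - 408/107 = (16*(-5/2))*(1/459) - 408/107 = -40*1/459 - 408/107 = -40/459 - 408/107 = -191552/49113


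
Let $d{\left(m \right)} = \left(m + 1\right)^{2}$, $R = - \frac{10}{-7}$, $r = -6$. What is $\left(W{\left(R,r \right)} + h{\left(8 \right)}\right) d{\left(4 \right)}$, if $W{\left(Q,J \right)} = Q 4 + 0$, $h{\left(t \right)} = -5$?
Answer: $\frac{125}{7} \approx 17.857$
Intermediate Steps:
$R = \frac{10}{7}$ ($R = \left(-10\right) \left(- \frac{1}{7}\right) = \frac{10}{7} \approx 1.4286$)
$W{\left(Q,J \right)} = 4 Q$ ($W{\left(Q,J \right)} = 4 Q + 0 = 4 Q$)
$d{\left(m \right)} = \left(1 + m\right)^{2}$
$\left(W{\left(R,r \right)} + h{\left(8 \right)}\right) d{\left(4 \right)} = \left(4 \cdot \frac{10}{7} - 5\right) \left(1 + 4\right)^{2} = \left(\frac{40}{7} - 5\right) 5^{2} = \frac{5}{7} \cdot 25 = \frac{125}{7}$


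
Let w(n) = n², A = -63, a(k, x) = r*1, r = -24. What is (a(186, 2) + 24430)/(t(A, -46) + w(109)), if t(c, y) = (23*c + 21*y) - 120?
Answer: 12203/4673 ≈ 2.6114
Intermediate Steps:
a(k, x) = -24 (a(k, x) = -24*1 = -24)
t(c, y) = -120 + 21*y + 23*c (t(c, y) = (21*y + 23*c) - 120 = -120 + 21*y + 23*c)
(a(186, 2) + 24430)/(t(A, -46) + w(109)) = (-24 + 24430)/((-120 + 21*(-46) + 23*(-63)) + 109²) = 24406/((-120 - 966 - 1449) + 11881) = 24406/(-2535 + 11881) = 24406/9346 = 24406*(1/9346) = 12203/4673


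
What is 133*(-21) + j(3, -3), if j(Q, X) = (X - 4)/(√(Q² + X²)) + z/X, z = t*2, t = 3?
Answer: -2795 - 7*√2/6 ≈ -2796.6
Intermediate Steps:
z = 6 (z = 3*2 = 6)
j(Q, X) = 6/X + (-4 + X)/√(Q² + X²) (j(Q, X) = (X - 4)/(√(Q² + X²)) + 6/X = (-4 + X)/√(Q² + X²) + 6/X = 6/X + (-4 + X)/√(Q² + X²))
133*(-21) + j(3, -3) = 133*(-21) + (-4/√(3² + (-3)²) + 6/(-3) - 3/√(3² + (-3)²)) = -2793 + (-4/√(9 + 9) + 6*(-⅓) - 3/√(9 + 9)) = -2793 + (-2*√2/3 - 2 - √2/2) = -2793 + (-2 - 7*√2/6) = -2795 - 7*√2/6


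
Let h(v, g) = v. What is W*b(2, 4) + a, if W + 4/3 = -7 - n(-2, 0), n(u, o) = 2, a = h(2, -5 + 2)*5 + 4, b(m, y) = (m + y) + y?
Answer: -268/3 ≈ -89.333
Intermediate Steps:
b(m, y) = m + 2*y
a = 14 (a = 2*5 + 4 = 10 + 4 = 14)
W = -31/3 (W = -4/3 + (-7 - 1*2) = -4/3 + (-7 - 2) = -4/3 - 9 = -31/3 ≈ -10.333)
W*b(2, 4) + a = -31*(2 + 2*4)/3 + 14 = -31*(2 + 8)/3 + 14 = -31/3*10 + 14 = -310/3 + 14 = -268/3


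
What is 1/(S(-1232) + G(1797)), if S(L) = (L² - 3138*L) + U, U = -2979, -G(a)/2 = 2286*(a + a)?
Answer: -1/11050907 ≈ -9.0490e-8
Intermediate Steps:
G(a) = -9144*a (G(a) = -4572*(a + a) = -4572*2*a = -9144*a)
S(L) = -2979 + L² - 3138*L (S(L) = (L² - 3138*L) - 2979 = -2979 + L² - 3138*L)
1/(S(-1232) + G(1797)) = 1/((-2979 + (-1232)² - 3138*(-1232)) - 9144*1797) = 1/((-2979 + 1517824 + 3866016) - 16431768) = 1/(5380861 - 16431768) = 1/(-11050907) = -1/11050907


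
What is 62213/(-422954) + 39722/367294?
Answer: -3024941417/77674233238 ≈ -0.038944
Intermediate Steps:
62213/(-422954) + 39722/367294 = 62213*(-1/422954) + 39722*(1/367294) = -62213/422954 + 19861/183647 = -3024941417/77674233238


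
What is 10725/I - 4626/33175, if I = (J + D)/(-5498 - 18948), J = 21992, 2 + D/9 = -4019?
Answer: 8697866960928/470985475 ≈ 18467.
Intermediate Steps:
D = -36189 (D = -18 + 9*(-4019) = -18 - 36171 = -36189)
I = 14197/24446 (I = (21992 - 36189)/(-5498 - 18948) = -14197/(-24446) = -14197*(-1/24446) = 14197/24446 ≈ 0.58075)
10725/I - 4626/33175 = 10725/(14197/24446) - 4626/33175 = 10725*(24446/14197) - 4626*1/33175 = 262183350/14197 - 4626/33175 = 8697866960928/470985475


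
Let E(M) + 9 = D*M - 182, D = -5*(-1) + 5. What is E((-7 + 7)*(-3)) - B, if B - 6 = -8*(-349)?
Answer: -2989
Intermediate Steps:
D = 10 (D = 5 + 5 = 10)
B = 2798 (B = 6 - 8*(-349) = 6 + 2792 = 2798)
E(M) = -191 + 10*M (E(M) = -9 + (10*M - 182) = -9 + (-182 + 10*M) = -191 + 10*M)
E((-7 + 7)*(-3)) - B = (-191 + 10*((-7 + 7)*(-3))) - 1*2798 = (-191 + 10*(0*(-3))) - 2798 = (-191 + 10*0) - 2798 = (-191 + 0) - 2798 = -191 - 2798 = -2989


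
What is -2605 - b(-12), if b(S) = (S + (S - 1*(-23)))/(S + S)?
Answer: -62521/24 ≈ -2605.0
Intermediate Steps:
b(S) = (23 + 2*S)/(2*S) (b(S) = (S + (S + 23))/((2*S)) = (S + (23 + S))*(1/(2*S)) = (23 + 2*S)*(1/(2*S)) = (23 + 2*S)/(2*S))
-2605 - b(-12) = -2605 - (23/2 - 12)/(-12) = -2605 - (-1)*(-1)/(12*2) = -2605 - 1*1/24 = -2605 - 1/24 = -62521/24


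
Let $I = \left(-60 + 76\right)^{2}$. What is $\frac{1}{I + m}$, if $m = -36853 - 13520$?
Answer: $- \frac{1}{50117} \approx -1.9953 \cdot 10^{-5}$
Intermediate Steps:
$m = -50373$ ($m = -36853 - 13520 = -50373$)
$I = 256$ ($I = 16^{2} = 256$)
$\frac{1}{I + m} = \frac{1}{256 - 50373} = \frac{1}{-50117} = - \frac{1}{50117}$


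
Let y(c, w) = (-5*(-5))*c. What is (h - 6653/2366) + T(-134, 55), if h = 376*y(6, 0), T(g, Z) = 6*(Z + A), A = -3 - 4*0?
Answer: 134173939/2366 ≈ 56709.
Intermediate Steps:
y(c, w) = 25*c
A = -3 (A = -3 + 0 = -3)
T(g, Z) = -18 + 6*Z (T(g, Z) = 6*(Z - 3) = 6*(-3 + Z) = -18 + 6*Z)
h = 56400 (h = 376*(25*6) = 376*150 = 56400)
(h - 6653/2366) + T(-134, 55) = (56400 - 6653/2366) + (-18 + 6*55) = (56400 - 6653*1/2366) + (-18 + 330) = (56400 - 6653/2366) + 312 = 133435747/2366 + 312 = 134173939/2366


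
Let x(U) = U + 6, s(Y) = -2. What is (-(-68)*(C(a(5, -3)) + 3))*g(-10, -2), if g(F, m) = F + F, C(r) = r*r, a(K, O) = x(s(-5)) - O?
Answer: -70720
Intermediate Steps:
x(U) = 6 + U
a(K, O) = 4 - O (a(K, O) = (6 - 2) - O = 4 - O)
C(r) = r²
g(F, m) = 2*F
(-(-68)*(C(a(5, -3)) + 3))*g(-10, -2) = (-(-68)*((4 - 1*(-3))² + 3))*(2*(-10)) = -(-68)*((4 + 3)² + 3)*(-20) = -(-68)*(7² + 3)*(-20) = -(-68)*(49 + 3)*(-20) = -(-68)*52*(-20) = -17*(-208)*(-20) = 3536*(-20) = -70720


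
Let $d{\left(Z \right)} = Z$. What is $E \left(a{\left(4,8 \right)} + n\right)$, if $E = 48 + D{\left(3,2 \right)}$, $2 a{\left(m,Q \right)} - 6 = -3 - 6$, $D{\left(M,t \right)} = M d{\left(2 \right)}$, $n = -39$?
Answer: $-2187$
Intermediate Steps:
$D{\left(M,t \right)} = 2 M$ ($D{\left(M,t \right)} = M 2 = 2 M$)
$a{\left(m,Q \right)} = - \frac{3}{2}$ ($a{\left(m,Q \right)} = 3 + \frac{-3 - 6}{2} = 3 + \frac{1}{2} \left(-9\right) = 3 - \frac{9}{2} = - \frac{3}{2}$)
$E = 54$ ($E = 48 + 2 \cdot 3 = 48 + 6 = 54$)
$E \left(a{\left(4,8 \right)} + n\right) = 54 \left(- \frac{3}{2} - 39\right) = 54 \left(- \frac{81}{2}\right) = -2187$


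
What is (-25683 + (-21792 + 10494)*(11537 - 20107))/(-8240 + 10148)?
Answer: 10755353/212 ≈ 50733.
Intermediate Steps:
(-25683 + (-21792 + 10494)*(11537 - 20107))/(-8240 + 10148) = (-25683 - 11298*(-8570))/1908 = (-25683 + 96823860)*(1/1908) = 96798177*(1/1908) = 10755353/212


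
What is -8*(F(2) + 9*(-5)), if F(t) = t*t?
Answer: 328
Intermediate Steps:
F(t) = t²
-8*(F(2) + 9*(-5)) = -8*(2² + 9*(-5)) = -8*(4 - 45) = -8*(-41) = 328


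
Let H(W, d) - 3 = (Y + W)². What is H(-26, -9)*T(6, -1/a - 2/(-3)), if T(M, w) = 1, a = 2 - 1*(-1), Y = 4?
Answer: 487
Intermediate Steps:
a = 3 (a = 2 + 1 = 3)
H(W, d) = 3 + (4 + W)²
H(-26, -9)*T(6, -1/a - 2/(-3)) = (3 + (4 - 26)²)*1 = (3 + (-22)²)*1 = (3 + 484)*1 = 487*1 = 487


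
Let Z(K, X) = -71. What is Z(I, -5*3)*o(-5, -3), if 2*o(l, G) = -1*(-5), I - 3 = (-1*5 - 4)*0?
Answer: -355/2 ≈ -177.50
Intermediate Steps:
I = 3 (I = 3 + (-1*5 - 4)*0 = 3 + (-5 - 4)*0 = 3 - 9*0 = 3 + 0 = 3)
o(l, G) = 5/2 (o(l, G) = (-1*(-5))/2 = (½)*5 = 5/2)
Z(I, -5*3)*o(-5, -3) = -71*5/2 = -355/2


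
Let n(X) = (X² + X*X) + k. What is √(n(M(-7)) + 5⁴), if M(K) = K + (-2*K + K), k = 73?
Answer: √698 ≈ 26.420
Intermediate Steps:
M(K) = 0 (M(K) = K - K = 0)
n(X) = 73 + 2*X² (n(X) = (X² + X*X) + 73 = (X² + X²) + 73 = 2*X² + 73 = 73 + 2*X²)
√(n(M(-7)) + 5⁴) = √((73 + 2*0²) + 5⁴) = √((73 + 2*0) + 625) = √((73 + 0) + 625) = √(73 + 625) = √698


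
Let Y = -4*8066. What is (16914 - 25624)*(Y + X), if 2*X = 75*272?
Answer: 192177440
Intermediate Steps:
X = 10200 (X = (75*272)/2 = (1/2)*20400 = 10200)
Y = -32264
(16914 - 25624)*(Y + X) = (16914 - 25624)*(-32264 + 10200) = -8710*(-22064) = 192177440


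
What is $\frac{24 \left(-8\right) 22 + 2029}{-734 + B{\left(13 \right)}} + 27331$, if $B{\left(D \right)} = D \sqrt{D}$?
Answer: $\frac{14666305159}{536559} + \frac{28535 \sqrt{13}}{536559} \approx 27334.0$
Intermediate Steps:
$B{\left(D \right)} = D^{\frac{3}{2}}$
$\frac{24 \left(-8\right) 22 + 2029}{-734 + B{\left(13 \right)}} + 27331 = \frac{24 \left(-8\right) 22 + 2029}{-734 + 13^{\frac{3}{2}}} + 27331 = \frac{\left(-192\right) 22 + 2029}{-734 + 13 \sqrt{13}} + 27331 = \frac{-4224 + 2029}{-734 + 13 \sqrt{13}} + 27331 = - \frac{2195}{-734 + 13 \sqrt{13}} + 27331 = 27331 - \frac{2195}{-734 + 13 \sqrt{13}}$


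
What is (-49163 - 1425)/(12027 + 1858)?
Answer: -50588/13885 ≈ -3.6434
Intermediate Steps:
(-49163 - 1425)/(12027 + 1858) = -50588/13885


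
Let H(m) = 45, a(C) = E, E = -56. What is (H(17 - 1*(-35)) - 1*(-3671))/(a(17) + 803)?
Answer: 3716/747 ≈ 4.9746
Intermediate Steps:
a(C) = -56
(H(17 - 1*(-35)) - 1*(-3671))/(a(17) + 803) = (45 - 1*(-3671))/(-56 + 803) = (45 + 3671)/747 = 3716*(1/747) = 3716/747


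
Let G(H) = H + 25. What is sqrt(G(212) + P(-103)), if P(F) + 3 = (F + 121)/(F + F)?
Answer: 3*sqrt(275731)/103 ≈ 15.294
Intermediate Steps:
G(H) = 25 + H
P(F) = -3 + (121 + F)/(2*F) (P(F) = -3 + (F + 121)/(F + F) = -3 + (121 + F)/((2*F)) = -3 + (121 + F)*(1/(2*F)) = -3 + (121 + F)/(2*F))
sqrt(G(212) + P(-103)) = sqrt((25 + 212) + (1/2)*(121 - 5*(-103))/(-103)) = sqrt(237 + (1/2)*(-1/103)*(121 + 515)) = sqrt(237 + (1/2)*(-1/103)*636) = sqrt(237 - 318/103) = sqrt(24093/103) = 3*sqrt(275731)/103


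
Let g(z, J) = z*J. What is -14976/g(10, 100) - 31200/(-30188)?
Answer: -13152984/943375 ≈ -13.942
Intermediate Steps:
g(z, J) = J*z
-14976/g(10, 100) - 31200/(-30188) = -14976/(100*10) - 31200/(-30188) = -14976/1000 - 31200*(-1/30188) = -14976*1/1000 + 7800/7547 = -1872/125 + 7800/7547 = -13152984/943375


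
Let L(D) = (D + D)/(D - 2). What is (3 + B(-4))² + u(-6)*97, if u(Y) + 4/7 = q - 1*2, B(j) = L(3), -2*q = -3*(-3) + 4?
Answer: -11185/14 ≈ -798.93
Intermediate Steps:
q = -13/2 (q = -(-3*(-3) + 4)/2 = -(9 + 4)/2 = -½*13 = -13/2 ≈ -6.5000)
L(D) = 2*D/(-2 + D) (L(D) = (2*D)/(-2 + D) = 2*D/(-2 + D))
B(j) = 6 (B(j) = 2*3/(-2 + 3) = 2*3/1 = 2*3*1 = 6)
u(Y) = -127/14 (u(Y) = -4/7 + (-13/2 - 1*2) = -4/7 + (-13/2 - 2) = -4/7 - 17/2 = -127/14)
(3 + B(-4))² + u(-6)*97 = (3 + 6)² - 127/14*97 = 9² - 12319/14 = 81 - 12319/14 = -11185/14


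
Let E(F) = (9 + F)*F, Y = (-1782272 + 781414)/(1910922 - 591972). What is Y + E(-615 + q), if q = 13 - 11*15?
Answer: 383409031921/659475 ≈ 5.8139e+5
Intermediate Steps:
q = -152 (q = 13 - 165 = -152)
Y = -500429/659475 (Y = -1000858/1318950 = -1000858*1/1318950 = -500429/659475 ≈ -0.75883)
E(F) = F*(9 + F)
Y + E(-615 + q) = -500429/659475 + (-615 - 152)*(9 + (-615 - 152)) = -500429/659475 - 767*(9 - 767) = -500429/659475 - 767*(-758) = -500429/659475 + 581386 = 383409031921/659475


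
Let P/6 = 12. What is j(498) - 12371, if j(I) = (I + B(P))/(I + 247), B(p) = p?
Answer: -1843165/149 ≈ -12370.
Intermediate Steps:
P = 72 (P = 6*12 = 72)
j(I) = (72 + I)/(247 + I) (j(I) = (I + 72)/(I + 247) = (72 + I)/(247 + I))
j(498) - 12371 = (72 + 498)/(247 + 498) - 12371 = 570/745 - 12371 = (1/745)*570 - 12371 = 114/149 - 12371 = -1843165/149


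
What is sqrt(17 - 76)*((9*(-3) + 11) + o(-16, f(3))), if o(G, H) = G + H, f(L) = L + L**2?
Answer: -20*I*sqrt(59) ≈ -153.62*I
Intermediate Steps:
sqrt(17 - 76)*((9*(-3) + 11) + o(-16, f(3))) = sqrt(17 - 76)*((9*(-3) + 11) + (-16 + 3*(1 + 3))) = sqrt(-59)*((-27 + 11) + (-16 + 3*4)) = (I*sqrt(59))*(-16 + (-16 + 12)) = (I*sqrt(59))*(-16 - 4) = (I*sqrt(59))*(-20) = -20*I*sqrt(59)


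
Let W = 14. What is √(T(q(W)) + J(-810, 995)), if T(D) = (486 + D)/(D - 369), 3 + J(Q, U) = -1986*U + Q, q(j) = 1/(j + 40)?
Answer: 2*I*√7848341938985/3985 ≈ 1406.0*I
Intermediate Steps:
q(j) = 1/(40 + j)
J(Q, U) = -3 + Q - 1986*U (J(Q, U) = -3 + (-1986*U + Q) = -3 + (Q - 1986*U) = -3 + Q - 1986*U)
T(D) = (486 + D)/(-369 + D)
√(T(q(W)) + J(-810, 995)) = √((486 + 1/(40 + 14))/(-369 + 1/(40 + 14)) + (-3 - 810 - 1986*995)) = √((486 + 1/54)/(-369 + 1/54) + (-3 - 810 - 1976070)) = √((486 + 1/54)/(-369 + 1/54) - 1976883) = √((26245/54)/(-19925/54) - 1976883) = √(-54/19925*26245/54 - 1976883) = √(-5249/3985 - 1976883) = √(-7877884004/3985) = 2*I*√7848341938985/3985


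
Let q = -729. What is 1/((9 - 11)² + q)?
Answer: -1/725 ≈ -0.0013793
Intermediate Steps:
1/((9 - 11)² + q) = 1/((9 - 11)² - 729) = 1/((-2)² - 729) = 1/(4 - 729) = 1/(-725) = -1/725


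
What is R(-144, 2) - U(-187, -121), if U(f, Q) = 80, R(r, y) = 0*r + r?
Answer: -224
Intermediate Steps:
R(r, y) = r (R(r, y) = 0 + r = r)
R(-144, 2) - U(-187, -121) = -144 - 1*80 = -144 - 80 = -224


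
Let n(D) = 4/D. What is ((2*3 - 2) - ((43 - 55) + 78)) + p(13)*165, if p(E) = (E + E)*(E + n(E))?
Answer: 57028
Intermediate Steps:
p(E) = 2*E*(E + 4/E) (p(E) = (E + E)*(E + 4/E) = (2*E)*(E + 4/E) = 2*E*(E + 4/E))
((2*3 - 2) - ((43 - 55) + 78)) + p(13)*165 = ((2*3 - 2) - ((43 - 55) + 78)) + (8 + 2*13²)*165 = ((6 - 2) - (-12 + 78)) + (8 + 2*169)*165 = (4 - 1*66) + (8 + 338)*165 = (4 - 66) + 346*165 = -62 + 57090 = 57028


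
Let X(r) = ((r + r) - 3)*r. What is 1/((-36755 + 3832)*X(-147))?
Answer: -1/1437385257 ≈ -6.9571e-10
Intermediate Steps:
X(r) = r*(-3 + 2*r) (X(r) = (2*r - 3)*r = (-3 + 2*r)*r = r*(-3 + 2*r))
1/((-36755 + 3832)*X(-147)) = 1/((-36755 + 3832)*((-147*(-3 + 2*(-147))))) = 1/((-32923)*((-147*(-3 - 294)))) = -1/(32923*((-147*(-297)))) = -1/32923/43659 = -1/32923*1/43659 = -1/1437385257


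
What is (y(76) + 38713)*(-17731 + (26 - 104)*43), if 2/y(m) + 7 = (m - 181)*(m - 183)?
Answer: -4582503899555/5614 ≈ -8.1626e+8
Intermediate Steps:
y(m) = 2/(-7 + (-183 + m)*(-181 + m)) (y(m) = 2/(-7 + (m - 181)*(m - 183)) = 2/(-7 + (-181 + m)*(-183 + m)) = 2/(-7 + (-183 + m)*(-181 + m)))
(y(76) + 38713)*(-17731 + (26 - 104)*43) = (2/(33116 + 76² - 364*76) + 38713)*(-17731 + (26 - 104)*43) = (2/(33116 + 5776 - 27664) + 38713)*(-17731 - 78*43) = (2/11228 + 38713)*(-17731 - 3354) = (2*(1/11228) + 38713)*(-21085) = (1/5614 + 38713)*(-21085) = (217334783/5614)*(-21085) = -4582503899555/5614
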